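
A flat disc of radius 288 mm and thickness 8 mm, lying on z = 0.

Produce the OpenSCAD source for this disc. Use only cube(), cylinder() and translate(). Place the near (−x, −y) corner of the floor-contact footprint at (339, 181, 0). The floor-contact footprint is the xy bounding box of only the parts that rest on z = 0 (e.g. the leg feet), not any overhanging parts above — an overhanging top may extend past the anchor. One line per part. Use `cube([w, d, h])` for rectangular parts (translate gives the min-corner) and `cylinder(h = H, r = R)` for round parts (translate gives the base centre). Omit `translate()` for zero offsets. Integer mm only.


translate([627, 469, 0]) cylinder(h = 8, r = 288);


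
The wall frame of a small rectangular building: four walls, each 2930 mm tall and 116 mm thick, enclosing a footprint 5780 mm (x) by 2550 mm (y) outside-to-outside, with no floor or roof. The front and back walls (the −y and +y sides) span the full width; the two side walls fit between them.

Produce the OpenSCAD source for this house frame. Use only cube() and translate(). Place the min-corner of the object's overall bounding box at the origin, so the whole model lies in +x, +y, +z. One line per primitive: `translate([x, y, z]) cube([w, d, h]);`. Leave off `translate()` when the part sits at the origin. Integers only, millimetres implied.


cube([5780, 116, 2930]);
translate([0, 2434, 0]) cube([5780, 116, 2930]);
translate([0, 116, 0]) cube([116, 2318, 2930]);
translate([5664, 116, 0]) cube([116, 2318, 2930]);


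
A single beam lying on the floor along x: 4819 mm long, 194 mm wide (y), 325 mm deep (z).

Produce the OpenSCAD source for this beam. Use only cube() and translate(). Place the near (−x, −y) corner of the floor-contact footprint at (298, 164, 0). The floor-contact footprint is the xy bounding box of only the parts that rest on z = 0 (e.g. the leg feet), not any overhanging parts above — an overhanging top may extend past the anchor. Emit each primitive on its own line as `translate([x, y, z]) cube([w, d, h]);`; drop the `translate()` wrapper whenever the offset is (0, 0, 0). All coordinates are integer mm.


translate([298, 164, 0]) cube([4819, 194, 325]);


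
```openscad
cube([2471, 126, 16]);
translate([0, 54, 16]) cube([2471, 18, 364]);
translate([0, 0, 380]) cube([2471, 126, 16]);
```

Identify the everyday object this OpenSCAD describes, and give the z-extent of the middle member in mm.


An I-beam. The web height is 364 mm.

Two wide flanges with a thin centred web — an I-beam. Overall 396 mm minus two 16 mm flanges gives a web of 396 − 2·16 = 364 mm.


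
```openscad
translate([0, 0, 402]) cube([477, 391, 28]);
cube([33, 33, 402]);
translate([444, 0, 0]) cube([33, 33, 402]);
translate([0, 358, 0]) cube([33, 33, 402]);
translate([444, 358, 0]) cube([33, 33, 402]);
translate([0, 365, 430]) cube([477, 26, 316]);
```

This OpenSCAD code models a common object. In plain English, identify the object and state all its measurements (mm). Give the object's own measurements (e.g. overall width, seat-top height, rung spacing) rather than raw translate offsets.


A chair. The seat is a 477×391×28 mm slab with its top at z = 430 mm, on four 33×33 mm corner legs (flush with the seat edges, standing on z = 0). A flat backrest 26 mm thick, 316 mm tall, spans the full seat width and rises from the seat top along its +y edge, rear face flush with the rear of the seat.


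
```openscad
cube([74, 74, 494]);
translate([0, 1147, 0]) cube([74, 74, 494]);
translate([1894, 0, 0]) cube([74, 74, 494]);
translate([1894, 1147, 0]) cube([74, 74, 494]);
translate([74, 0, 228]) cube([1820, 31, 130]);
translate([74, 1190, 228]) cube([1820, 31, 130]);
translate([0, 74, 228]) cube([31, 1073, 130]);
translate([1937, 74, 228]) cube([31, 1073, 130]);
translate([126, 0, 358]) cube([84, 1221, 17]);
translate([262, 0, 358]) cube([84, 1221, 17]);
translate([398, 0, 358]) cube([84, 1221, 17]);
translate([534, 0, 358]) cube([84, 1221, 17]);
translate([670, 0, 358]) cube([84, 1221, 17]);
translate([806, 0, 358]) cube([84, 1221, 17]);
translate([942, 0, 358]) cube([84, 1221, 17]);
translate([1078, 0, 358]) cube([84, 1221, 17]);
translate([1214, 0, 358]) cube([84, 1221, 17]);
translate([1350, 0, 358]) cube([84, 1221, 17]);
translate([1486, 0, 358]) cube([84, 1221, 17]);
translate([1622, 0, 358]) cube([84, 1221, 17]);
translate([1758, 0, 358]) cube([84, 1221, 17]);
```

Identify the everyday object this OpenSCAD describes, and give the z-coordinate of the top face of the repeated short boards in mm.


A bed frame. The slat-top height is 375 mm.

Four posts, four rails, and a row of slats — a bed frame. Slats sit on the rails at z = 228 + 130 = 358; with slat thickness 17, the top is 375 mm.


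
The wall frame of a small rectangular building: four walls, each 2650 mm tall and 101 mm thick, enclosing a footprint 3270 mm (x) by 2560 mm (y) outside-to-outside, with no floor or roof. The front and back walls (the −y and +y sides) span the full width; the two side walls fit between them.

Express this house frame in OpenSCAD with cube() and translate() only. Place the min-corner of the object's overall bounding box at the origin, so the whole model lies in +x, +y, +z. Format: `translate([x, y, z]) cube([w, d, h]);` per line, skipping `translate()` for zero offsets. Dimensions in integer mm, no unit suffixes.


cube([3270, 101, 2650]);
translate([0, 2459, 0]) cube([3270, 101, 2650]);
translate([0, 101, 0]) cube([101, 2358, 2650]);
translate([3169, 101, 0]) cube([101, 2358, 2650]);


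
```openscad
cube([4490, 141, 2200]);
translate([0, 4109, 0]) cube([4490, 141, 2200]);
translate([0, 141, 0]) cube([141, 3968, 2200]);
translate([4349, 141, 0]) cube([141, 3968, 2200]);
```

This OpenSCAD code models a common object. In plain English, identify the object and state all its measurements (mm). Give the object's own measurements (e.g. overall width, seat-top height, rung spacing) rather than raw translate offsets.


The wall frame of a small rectangular building: four walls, each 2200 mm tall and 141 mm thick, enclosing a footprint 4490 mm (x) by 4250 mm (y) outside-to-outside, with no floor or roof. The front and back walls (the −y and +y sides) span the full width; the two side walls fit between them.


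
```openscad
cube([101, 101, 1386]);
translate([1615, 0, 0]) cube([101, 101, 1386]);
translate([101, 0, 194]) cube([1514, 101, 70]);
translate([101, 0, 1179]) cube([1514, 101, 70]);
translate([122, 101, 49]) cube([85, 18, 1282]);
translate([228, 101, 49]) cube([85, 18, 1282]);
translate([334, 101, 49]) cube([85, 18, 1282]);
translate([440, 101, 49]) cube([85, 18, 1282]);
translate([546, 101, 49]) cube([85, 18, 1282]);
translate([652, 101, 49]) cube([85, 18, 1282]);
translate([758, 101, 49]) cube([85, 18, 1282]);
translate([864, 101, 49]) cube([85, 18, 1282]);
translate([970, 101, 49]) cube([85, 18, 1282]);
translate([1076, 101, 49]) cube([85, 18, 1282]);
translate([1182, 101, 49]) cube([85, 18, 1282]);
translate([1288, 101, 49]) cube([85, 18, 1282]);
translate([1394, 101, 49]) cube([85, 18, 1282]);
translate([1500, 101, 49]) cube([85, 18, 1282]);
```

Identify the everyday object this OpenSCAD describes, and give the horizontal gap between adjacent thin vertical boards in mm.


A fence section. The picket gap is 21 mm.

Two posts, two rails, 14 pickets — a fence section. Span 1514 mm holds 14 pickets of 85 mm with 15 equal gaps: ⌊(1514 − 14·85) / 15⌋ = 21 mm.


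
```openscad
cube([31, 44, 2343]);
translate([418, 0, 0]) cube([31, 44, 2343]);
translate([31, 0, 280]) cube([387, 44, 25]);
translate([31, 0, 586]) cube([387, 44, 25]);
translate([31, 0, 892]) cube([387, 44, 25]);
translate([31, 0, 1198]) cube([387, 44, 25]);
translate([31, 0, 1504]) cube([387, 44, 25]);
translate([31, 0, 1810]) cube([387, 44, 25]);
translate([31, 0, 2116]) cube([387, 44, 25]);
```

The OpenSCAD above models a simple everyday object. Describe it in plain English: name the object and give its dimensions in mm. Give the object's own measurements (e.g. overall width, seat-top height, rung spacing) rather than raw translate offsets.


A straight ladder. Two 31×44 mm vertical rails, 2343 mm tall, stand 449 mm apart (outside-to-outside) with their front faces coplanar on the −y side. 7 rungs, each 44 mm deep and 25 mm tall, span between the inner faces of the rails, front faces flush with the rails. The lowest rung's underside is at z = 280 mm and rungs are spaced 306 mm apart (underside to underside).


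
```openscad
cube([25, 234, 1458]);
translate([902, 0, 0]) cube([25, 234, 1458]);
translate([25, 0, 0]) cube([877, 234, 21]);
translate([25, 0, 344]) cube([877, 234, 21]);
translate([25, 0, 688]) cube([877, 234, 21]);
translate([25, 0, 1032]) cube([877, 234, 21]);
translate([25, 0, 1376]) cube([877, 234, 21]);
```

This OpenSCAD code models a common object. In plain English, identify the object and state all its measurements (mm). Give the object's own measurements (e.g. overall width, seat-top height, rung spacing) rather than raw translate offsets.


An open bookshelf. Two side panels, each 25 mm thick, 234 mm deep and 1458 mm tall, stand 927 mm apart (outside-to-outside). Between them sit 5 shelves, each 21 mm thick and 234 mm deep, spanning the full gap between the sides. The bottom shelf rests on the floor (its underside at z = 0) and the clear gap between one shelf's top and the next shelf's underside is 323 mm.


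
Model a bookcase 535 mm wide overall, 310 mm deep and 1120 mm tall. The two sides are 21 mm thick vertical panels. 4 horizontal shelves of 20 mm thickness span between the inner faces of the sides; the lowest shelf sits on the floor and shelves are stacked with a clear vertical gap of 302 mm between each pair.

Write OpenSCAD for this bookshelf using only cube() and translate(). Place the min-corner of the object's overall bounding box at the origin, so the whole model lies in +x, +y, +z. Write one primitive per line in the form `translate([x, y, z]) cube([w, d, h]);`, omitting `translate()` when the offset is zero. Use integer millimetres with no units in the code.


cube([21, 310, 1120]);
translate([514, 0, 0]) cube([21, 310, 1120]);
translate([21, 0, 0]) cube([493, 310, 20]);
translate([21, 0, 322]) cube([493, 310, 20]);
translate([21, 0, 644]) cube([493, 310, 20]);
translate([21, 0, 966]) cube([493, 310, 20]);


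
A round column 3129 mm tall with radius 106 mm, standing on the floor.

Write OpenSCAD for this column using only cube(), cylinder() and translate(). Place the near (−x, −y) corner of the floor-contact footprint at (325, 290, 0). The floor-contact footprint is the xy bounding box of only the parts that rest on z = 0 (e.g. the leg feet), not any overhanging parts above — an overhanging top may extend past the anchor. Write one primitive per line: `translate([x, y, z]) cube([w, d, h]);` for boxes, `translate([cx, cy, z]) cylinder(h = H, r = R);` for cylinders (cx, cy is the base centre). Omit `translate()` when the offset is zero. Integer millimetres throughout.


translate([431, 396, 0]) cylinder(h = 3129, r = 106);


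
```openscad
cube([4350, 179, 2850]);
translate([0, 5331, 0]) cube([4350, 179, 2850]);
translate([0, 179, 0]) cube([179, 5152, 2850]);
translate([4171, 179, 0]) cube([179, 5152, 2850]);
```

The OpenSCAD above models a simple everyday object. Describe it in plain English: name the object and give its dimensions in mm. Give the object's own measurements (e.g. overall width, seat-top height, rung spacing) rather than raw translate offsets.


The wall frame of a small rectangular building: four walls, each 2850 mm tall and 179 mm thick, enclosing a footprint 4350 mm (x) by 5510 mm (y) outside-to-outside, with no floor or roof. The front and back walls (the −y and +y sides) span the full width; the two side walls fit between them.


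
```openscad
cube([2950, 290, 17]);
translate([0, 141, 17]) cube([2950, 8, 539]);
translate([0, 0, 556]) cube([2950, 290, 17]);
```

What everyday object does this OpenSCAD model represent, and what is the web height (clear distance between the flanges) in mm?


An I-beam. The web height is 539 mm.

Two wide flanges with a thin centred web — an I-beam. Overall 573 mm minus two 17 mm flanges gives a web of 573 − 2·17 = 539 mm.


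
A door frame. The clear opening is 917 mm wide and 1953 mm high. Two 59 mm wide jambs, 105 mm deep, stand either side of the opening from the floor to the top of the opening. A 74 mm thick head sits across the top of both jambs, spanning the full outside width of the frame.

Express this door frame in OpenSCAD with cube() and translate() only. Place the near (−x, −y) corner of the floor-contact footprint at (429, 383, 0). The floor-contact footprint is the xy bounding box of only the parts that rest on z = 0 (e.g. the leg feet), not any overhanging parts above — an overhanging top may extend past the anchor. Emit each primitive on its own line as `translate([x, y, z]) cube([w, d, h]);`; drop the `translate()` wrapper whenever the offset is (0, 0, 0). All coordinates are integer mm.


translate([429, 383, 0]) cube([59, 105, 1953]);
translate([1405, 383, 0]) cube([59, 105, 1953]);
translate([429, 383, 1953]) cube([1035, 105, 74]);


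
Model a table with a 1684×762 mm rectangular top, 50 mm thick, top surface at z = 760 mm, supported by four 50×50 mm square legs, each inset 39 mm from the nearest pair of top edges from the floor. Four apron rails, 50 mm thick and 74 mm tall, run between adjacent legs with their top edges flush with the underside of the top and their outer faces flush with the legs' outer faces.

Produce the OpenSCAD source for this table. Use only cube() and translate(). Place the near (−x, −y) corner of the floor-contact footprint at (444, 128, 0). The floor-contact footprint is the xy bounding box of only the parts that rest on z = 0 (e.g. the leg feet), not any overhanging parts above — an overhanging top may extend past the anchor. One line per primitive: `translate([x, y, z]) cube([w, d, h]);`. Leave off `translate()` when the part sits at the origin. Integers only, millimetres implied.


translate([405, 89, 710]) cube([1684, 762, 50]);
translate([444, 128, 0]) cube([50, 50, 710]);
translate([2000, 128, 0]) cube([50, 50, 710]);
translate([444, 762, 0]) cube([50, 50, 710]);
translate([2000, 762, 0]) cube([50, 50, 710]);
translate([494, 128, 636]) cube([1506, 50, 74]);
translate([494, 762, 636]) cube([1506, 50, 74]);
translate([444, 178, 636]) cube([50, 584, 74]);
translate([2000, 178, 636]) cube([50, 584, 74]);


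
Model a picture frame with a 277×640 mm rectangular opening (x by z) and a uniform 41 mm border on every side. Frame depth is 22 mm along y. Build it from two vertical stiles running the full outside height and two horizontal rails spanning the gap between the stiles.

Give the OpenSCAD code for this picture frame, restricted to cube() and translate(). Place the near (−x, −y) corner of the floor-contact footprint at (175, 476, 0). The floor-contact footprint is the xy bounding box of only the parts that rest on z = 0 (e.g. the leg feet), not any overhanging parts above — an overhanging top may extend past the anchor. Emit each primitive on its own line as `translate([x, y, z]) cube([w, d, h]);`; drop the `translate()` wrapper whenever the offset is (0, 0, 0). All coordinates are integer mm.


translate([175, 476, 0]) cube([41, 22, 722]);
translate([493, 476, 0]) cube([41, 22, 722]);
translate([216, 476, 0]) cube([277, 22, 41]);
translate([216, 476, 681]) cube([277, 22, 41]);


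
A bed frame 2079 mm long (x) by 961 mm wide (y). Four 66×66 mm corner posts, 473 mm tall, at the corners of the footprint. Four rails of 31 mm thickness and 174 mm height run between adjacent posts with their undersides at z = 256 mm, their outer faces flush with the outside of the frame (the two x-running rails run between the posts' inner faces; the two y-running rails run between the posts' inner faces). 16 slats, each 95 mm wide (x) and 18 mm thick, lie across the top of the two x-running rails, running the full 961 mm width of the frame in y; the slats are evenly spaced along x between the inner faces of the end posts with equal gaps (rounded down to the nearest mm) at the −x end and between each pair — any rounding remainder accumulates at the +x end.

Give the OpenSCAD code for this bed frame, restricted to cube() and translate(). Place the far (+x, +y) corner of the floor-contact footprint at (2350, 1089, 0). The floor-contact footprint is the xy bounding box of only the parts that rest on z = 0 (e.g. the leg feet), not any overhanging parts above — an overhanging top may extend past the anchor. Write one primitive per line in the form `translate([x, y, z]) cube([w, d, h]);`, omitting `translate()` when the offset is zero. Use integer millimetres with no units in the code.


translate([271, 128, 0]) cube([66, 66, 473]);
translate([271, 1023, 0]) cube([66, 66, 473]);
translate([2284, 128, 0]) cube([66, 66, 473]);
translate([2284, 1023, 0]) cube([66, 66, 473]);
translate([337, 128, 256]) cube([1947, 31, 174]);
translate([337, 1058, 256]) cube([1947, 31, 174]);
translate([271, 194, 256]) cube([31, 829, 174]);
translate([2319, 194, 256]) cube([31, 829, 174]);
translate([362, 128, 430]) cube([95, 961, 18]);
translate([482, 128, 430]) cube([95, 961, 18]);
translate([602, 128, 430]) cube([95, 961, 18]);
translate([722, 128, 430]) cube([95, 961, 18]);
translate([842, 128, 430]) cube([95, 961, 18]);
translate([962, 128, 430]) cube([95, 961, 18]);
translate([1082, 128, 430]) cube([95, 961, 18]);
translate([1202, 128, 430]) cube([95, 961, 18]);
translate([1322, 128, 430]) cube([95, 961, 18]);
translate([1442, 128, 430]) cube([95, 961, 18]);
translate([1562, 128, 430]) cube([95, 961, 18]);
translate([1682, 128, 430]) cube([95, 961, 18]);
translate([1802, 128, 430]) cube([95, 961, 18]);
translate([1922, 128, 430]) cube([95, 961, 18]);
translate([2042, 128, 430]) cube([95, 961, 18]);
translate([2162, 128, 430]) cube([95, 961, 18]);


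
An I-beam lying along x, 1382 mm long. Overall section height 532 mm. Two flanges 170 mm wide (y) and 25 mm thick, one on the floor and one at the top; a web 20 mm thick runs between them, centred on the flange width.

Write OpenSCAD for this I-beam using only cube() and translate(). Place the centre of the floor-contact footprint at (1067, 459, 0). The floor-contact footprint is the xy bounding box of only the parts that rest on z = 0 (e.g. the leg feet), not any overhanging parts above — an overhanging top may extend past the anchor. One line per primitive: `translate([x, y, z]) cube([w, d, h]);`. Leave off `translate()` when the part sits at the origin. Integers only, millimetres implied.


translate([376, 374, 0]) cube([1382, 170, 25]);
translate([376, 449, 25]) cube([1382, 20, 482]);
translate([376, 374, 507]) cube([1382, 170, 25]);


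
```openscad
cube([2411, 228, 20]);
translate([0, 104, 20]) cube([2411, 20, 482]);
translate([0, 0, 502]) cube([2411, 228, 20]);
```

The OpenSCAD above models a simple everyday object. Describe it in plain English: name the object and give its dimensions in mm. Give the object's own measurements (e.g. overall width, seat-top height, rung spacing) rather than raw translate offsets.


An I-beam lying along x, 2411 mm long. Overall section height 522 mm. Two flanges 228 mm wide (y) and 20 mm thick, one on the floor and one at the top; a web 20 mm thick runs between them, centred on the flange width.


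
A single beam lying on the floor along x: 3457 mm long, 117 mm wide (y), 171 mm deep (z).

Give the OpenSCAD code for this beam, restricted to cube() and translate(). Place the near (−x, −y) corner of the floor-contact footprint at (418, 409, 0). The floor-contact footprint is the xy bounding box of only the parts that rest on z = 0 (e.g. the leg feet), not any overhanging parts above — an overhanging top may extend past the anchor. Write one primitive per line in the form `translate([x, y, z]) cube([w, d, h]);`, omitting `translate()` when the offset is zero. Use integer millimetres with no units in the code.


translate([418, 409, 0]) cube([3457, 117, 171]);


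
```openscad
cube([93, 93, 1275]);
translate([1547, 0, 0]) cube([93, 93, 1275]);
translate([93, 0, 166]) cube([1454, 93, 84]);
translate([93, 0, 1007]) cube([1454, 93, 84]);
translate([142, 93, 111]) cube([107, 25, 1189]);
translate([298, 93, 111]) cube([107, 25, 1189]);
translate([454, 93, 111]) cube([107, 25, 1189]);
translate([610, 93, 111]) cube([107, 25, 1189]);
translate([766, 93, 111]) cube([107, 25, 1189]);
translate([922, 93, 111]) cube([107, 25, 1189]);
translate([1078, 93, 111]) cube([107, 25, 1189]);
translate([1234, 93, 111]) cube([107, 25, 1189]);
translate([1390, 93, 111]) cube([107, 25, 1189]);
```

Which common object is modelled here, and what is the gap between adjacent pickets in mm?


A fence section. The picket gap is 49 mm.

Two posts, two rails, 9 pickets — a fence section. Span 1454 mm holds 9 pickets of 107 mm with 10 equal gaps: ⌊(1454 − 9·107) / 10⌋ = 49 mm.


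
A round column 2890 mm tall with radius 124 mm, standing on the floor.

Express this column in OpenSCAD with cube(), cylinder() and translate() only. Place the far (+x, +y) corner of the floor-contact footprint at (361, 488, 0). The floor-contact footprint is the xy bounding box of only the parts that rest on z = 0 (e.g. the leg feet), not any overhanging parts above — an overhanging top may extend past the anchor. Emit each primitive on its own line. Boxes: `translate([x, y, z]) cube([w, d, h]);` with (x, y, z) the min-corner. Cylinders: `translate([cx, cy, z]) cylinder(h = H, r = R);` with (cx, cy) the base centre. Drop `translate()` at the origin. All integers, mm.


translate([237, 364, 0]) cylinder(h = 2890, r = 124);


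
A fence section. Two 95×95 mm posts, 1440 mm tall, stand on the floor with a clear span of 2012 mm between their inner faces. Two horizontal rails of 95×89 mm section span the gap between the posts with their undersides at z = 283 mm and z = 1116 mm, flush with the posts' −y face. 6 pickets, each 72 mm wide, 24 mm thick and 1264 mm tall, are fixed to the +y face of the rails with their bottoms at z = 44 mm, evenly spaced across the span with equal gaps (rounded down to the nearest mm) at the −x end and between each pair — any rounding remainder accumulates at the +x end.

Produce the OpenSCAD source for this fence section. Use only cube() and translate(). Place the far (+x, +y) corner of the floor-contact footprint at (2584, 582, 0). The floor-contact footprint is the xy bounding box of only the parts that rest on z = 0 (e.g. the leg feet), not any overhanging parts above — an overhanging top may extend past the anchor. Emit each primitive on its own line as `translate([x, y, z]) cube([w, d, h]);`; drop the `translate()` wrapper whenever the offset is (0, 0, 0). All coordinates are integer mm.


translate([382, 487, 0]) cube([95, 95, 1440]);
translate([2489, 487, 0]) cube([95, 95, 1440]);
translate([477, 487, 283]) cube([2012, 95, 89]);
translate([477, 487, 1116]) cube([2012, 95, 89]);
translate([702, 582, 44]) cube([72, 24, 1264]);
translate([999, 582, 44]) cube([72, 24, 1264]);
translate([1296, 582, 44]) cube([72, 24, 1264]);
translate([1593, 582, 44]) cube([72, 24, 1264]);
translate([1890, 582, 44]) cube([72, 24, 1264]);
translate([2187, 582, 44]) cube([72, 24, 1264]);


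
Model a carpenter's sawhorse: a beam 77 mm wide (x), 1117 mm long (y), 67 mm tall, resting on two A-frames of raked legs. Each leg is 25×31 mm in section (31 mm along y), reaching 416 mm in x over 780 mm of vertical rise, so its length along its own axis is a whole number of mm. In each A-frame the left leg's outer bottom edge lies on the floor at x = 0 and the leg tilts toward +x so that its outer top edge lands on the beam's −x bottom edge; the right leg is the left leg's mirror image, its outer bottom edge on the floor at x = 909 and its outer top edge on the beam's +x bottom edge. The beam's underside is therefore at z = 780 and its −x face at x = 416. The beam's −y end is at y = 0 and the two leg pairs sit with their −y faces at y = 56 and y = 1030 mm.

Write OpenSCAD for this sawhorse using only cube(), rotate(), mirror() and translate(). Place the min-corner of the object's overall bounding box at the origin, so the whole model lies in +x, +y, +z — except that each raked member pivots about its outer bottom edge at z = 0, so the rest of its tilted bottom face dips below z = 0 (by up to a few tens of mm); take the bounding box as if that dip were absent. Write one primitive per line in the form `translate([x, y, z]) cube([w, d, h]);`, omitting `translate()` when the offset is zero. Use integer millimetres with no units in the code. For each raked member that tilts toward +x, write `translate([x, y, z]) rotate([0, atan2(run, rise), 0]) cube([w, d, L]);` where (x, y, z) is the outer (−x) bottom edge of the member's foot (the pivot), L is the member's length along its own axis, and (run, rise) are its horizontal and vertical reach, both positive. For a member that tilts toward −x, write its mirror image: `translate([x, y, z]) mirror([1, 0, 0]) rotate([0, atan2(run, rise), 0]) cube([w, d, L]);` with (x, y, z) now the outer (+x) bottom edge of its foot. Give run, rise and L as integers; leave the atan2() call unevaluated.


translate([416, 0, 780]) cube([77, 1117, 67]);
translate([0, 56, 0]) rotate([0, atan2(416, 780), 0]) cube([25, 31, 884]);
translate([909, 56, 0]) mirror([1, 0, 0]) rotate([0, atan2(416, 780), 0]) cube([25, 31, 884]);
translate([0, 1030, 0]) rotate([0, atan2(416, 780), 0]) cube([25, 31, 884]);
translate([909, 1030, 0]) mirror([1, 0, 0]) rotate([0, atan2(416, 780), 0]) cube([25, 31, 884]);


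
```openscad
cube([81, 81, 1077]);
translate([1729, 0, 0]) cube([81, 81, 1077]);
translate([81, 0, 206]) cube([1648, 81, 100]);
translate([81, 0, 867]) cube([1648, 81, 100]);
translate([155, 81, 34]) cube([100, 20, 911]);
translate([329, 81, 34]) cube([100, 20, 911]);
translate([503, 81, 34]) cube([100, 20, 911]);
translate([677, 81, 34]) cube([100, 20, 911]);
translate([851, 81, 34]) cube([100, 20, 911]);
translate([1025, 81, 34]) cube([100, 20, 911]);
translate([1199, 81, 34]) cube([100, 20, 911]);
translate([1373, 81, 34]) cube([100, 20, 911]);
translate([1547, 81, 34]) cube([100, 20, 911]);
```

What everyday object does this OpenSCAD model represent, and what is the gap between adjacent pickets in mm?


A fence section. The picket gap is 74 mm.

Two posts, two rails, 9 pickets — a fence section. Span 1648 mm holds 9 pickets of 100 mm with 10 equal gaps: ⌊(1648 − 9·100) / 10⌋ = 74 mm.


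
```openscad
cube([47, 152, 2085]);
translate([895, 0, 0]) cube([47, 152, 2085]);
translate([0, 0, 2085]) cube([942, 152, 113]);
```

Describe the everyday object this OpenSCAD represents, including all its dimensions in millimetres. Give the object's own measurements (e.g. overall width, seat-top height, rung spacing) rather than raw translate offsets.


A door frame. The clear opening is 848 mm wide and 2085 mm high. Two 47 mm wide jambs, 152 mm deep, stand either side of the opening from the floor to the top of the opening. A 113 mm thick head sits across the top of both jambs, spanning the full outside width of the frame.


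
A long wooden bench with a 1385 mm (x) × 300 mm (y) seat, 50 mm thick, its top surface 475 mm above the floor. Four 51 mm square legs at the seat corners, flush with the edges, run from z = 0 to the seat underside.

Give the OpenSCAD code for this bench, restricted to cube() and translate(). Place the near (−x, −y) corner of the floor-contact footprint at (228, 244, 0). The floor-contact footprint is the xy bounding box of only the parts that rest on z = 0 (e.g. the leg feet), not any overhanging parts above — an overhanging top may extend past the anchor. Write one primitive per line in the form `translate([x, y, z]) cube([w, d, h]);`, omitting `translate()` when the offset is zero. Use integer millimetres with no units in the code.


// leg_h = 475 − 50 = 425
translate([228, 244, 425]) cube([1385, 300, 50]);
translate([228, 244, 0]) cube([51, 51, 425]);
translate([228, 493, 0]) cube([51, 51, 425]);
translate([1562, 244, 0]) cube([51, 51, 425]);
translate([1562, 493, 0]) cube([51, 51, 425]);


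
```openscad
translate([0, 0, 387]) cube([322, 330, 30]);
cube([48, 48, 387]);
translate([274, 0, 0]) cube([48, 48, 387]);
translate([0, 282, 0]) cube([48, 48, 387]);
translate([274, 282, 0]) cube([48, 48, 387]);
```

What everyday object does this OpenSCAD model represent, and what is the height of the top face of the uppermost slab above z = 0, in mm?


A stool. The seat height is 417 mm.

A 322×330×30 slab at z = 387 on four corner posts — a stool. The seat top is 387 + 30 = 417 mm.


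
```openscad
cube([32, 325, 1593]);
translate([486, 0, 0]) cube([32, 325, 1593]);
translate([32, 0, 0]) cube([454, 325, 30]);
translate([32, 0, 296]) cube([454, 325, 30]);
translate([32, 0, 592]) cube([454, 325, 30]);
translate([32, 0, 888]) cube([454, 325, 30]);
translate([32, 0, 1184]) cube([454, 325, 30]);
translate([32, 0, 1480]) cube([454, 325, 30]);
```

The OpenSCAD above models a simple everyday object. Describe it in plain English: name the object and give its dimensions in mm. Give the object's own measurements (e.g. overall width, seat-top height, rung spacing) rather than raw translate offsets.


An open bookshelf. Two side panels, each 32 mm thick, 325 mm deep and 1593 mm tall, stand 518 mm apart (outside-to-outside). Between them sit 6 shelves, each 30 mm thick and 325 mm deep, spanning the full gap between the sides. The bottom shelf rests on the floor (its underside at z = 0) and the clear gap between one shelf's top and the next shelf's underside is 266 mm.


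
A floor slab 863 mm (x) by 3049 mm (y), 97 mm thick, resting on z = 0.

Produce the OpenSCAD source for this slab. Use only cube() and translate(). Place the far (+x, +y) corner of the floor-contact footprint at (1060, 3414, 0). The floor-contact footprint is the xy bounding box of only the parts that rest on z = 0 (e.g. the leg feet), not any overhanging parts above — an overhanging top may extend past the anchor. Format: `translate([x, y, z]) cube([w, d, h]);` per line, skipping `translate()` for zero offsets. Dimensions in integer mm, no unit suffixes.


translate([197, 365, 0]) cube([863, 3049, 97]);


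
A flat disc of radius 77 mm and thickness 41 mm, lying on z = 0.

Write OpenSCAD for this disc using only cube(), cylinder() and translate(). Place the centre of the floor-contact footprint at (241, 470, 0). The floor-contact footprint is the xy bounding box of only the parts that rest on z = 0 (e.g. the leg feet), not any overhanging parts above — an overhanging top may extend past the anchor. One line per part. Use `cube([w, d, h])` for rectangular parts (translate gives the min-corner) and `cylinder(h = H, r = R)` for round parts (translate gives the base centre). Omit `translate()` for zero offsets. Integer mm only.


translate([241, 470, 0]) cylinder(h = 41, r = 77);


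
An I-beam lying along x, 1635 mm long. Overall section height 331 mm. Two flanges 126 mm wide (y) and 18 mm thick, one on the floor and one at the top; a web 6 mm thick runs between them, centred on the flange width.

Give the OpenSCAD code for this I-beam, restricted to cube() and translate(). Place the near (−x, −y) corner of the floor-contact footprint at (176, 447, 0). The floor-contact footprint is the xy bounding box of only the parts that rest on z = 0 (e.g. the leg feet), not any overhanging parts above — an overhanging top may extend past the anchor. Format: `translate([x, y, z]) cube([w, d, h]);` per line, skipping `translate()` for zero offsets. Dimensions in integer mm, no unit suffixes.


translate([176, 447, 0]) cube([1635, 126, 18]);
translate([176, 507, 18]) cube([1635, 6, 295]);
translate([176, 447, 313]) cube([1635, 126, 18]);


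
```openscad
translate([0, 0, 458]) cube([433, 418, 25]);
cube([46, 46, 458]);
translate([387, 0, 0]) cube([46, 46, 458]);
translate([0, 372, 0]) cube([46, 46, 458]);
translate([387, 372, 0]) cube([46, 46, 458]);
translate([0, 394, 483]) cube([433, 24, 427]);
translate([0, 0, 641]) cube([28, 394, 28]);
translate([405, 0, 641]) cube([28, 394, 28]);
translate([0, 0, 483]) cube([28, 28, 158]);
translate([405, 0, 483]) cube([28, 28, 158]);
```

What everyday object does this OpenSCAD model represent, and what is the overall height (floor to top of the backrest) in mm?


A chair. The overall height is 910 mm.

A slab on four corner posts with a tall panel at the back — a chair. The seat slab sits at z = 458 with thickness 25, and the 427 mm backrest starts at the seat top, so the overall height is 458 + 25 + 427 = 910 mm.


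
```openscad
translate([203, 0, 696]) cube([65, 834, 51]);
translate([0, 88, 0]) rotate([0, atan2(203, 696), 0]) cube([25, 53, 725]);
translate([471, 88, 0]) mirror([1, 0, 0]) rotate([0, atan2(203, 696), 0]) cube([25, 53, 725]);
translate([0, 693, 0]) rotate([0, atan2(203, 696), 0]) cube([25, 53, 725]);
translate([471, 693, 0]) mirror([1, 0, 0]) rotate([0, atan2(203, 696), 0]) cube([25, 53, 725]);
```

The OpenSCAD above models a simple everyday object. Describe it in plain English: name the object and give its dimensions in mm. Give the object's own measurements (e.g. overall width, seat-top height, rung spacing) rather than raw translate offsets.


A sawhorse. A 65×834×51 mm beam (x, y, z) sits on two A-frame leg pairs. Each pair is two raked legs of 25×53 mm section (53 mm along y) splaying symmetrically in x. Each leg rises 696 mm vertically over 203 mm of horizontal reach and is 725 mm long along its own axis. Every leg's outer bottom edge rests on the floor and its outer top edge meets a bottom edge of the beam — the left legs (tilting toward +x) meet the beam's −x bottom edge, the right legs (their mirror images, tilting toward −x) meet its +x bottom edge — so the leg tops tuck under the beam, the beam's underside is 696 mm above the floor, and the feet are 471 mm apart outside-to-outside with the beam centred between them. The two leg pairs are set in 88 mm from either end of the beam.


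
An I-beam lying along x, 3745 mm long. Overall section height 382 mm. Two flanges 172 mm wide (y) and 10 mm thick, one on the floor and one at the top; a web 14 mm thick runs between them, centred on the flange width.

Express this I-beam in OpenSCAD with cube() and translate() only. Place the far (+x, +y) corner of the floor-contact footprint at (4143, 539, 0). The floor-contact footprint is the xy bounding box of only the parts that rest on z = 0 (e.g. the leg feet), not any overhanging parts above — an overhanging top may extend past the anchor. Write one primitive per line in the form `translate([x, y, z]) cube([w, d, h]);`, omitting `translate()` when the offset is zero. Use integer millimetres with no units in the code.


translate([398, 367, 0]) cube([3745, 172, 10]);
translate([398, 446, 10]) cube([3745, 14, 362]);
translate([398, 367, 372]) cube([3745, 172, 10]);


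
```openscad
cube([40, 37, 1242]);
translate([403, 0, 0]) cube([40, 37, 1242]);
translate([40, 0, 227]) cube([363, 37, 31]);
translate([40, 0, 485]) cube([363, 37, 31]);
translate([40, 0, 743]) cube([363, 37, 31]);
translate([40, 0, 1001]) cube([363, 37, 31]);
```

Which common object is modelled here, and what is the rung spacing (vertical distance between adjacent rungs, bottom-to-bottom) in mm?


A ladder. The rung spacing is 258 mm.

Two tall 40×37 posts with 4 short bars between them — a ladder. Adjacent rungs sit at z = 227 and z = 485, so the spacing is 485 − 227 = 258 mm.


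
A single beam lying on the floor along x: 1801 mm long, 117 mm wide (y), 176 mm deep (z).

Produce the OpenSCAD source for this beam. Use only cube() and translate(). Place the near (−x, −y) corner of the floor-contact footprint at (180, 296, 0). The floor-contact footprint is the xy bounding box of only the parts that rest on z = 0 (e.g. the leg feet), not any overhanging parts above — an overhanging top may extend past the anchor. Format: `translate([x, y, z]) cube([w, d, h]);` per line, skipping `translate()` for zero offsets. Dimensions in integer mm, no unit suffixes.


translate([180, 296, 0]) cube([1801, 117, 176]);


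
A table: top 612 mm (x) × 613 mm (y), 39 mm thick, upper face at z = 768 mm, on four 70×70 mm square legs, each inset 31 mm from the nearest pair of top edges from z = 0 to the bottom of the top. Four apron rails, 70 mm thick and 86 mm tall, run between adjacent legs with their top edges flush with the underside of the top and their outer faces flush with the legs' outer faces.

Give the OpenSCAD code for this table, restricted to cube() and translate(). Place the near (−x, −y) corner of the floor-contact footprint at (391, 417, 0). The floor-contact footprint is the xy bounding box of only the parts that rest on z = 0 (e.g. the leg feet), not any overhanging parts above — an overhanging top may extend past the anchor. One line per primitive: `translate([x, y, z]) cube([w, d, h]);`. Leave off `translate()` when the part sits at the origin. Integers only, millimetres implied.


translate([360, 386, 729]) cube([612, 613, 39]);
translate([391, 417, 0]) cube([70, 70, 729]);
translate([871, 417, 0]) cube([70, 70, 729]);
translate([391, 898, 0]) cube([70, 70, 729]);
translate([871, 898, 0]) cube([70, 70, 729]);
translate([461, 417, 643]) cube([410, 70, 86]);
translate([461, 898, 643]) cube([410, 70, 86]);
translate([391, 487, 643]) cube([70, 411, 86]);
translate([871, 487, 643]) cube([70, 411, 86]);


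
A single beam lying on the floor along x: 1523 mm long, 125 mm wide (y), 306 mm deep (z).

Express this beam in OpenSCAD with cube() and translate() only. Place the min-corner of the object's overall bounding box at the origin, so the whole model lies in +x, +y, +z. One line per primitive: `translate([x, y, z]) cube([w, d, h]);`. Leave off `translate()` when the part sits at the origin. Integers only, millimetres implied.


cube([1523, 125, 306]);


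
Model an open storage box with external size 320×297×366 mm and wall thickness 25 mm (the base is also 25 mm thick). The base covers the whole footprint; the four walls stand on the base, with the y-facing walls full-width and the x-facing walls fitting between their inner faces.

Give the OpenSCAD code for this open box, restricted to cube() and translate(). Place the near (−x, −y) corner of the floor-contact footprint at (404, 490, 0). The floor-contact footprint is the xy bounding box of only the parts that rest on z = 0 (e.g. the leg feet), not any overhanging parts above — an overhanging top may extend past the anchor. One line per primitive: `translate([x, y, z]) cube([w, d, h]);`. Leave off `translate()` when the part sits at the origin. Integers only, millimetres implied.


translate([404, 490, 0]) cube([320, 297, 25]);
translate([404, 490, 25]) cube([320, 25, 341]);
translate([404, 762, 25]) cube([320, 25, 341]);
translate([404, 515, 25]) cube([25, 247, 341]);
translate([699, 515, 25]) cube([25, 247, 341]);


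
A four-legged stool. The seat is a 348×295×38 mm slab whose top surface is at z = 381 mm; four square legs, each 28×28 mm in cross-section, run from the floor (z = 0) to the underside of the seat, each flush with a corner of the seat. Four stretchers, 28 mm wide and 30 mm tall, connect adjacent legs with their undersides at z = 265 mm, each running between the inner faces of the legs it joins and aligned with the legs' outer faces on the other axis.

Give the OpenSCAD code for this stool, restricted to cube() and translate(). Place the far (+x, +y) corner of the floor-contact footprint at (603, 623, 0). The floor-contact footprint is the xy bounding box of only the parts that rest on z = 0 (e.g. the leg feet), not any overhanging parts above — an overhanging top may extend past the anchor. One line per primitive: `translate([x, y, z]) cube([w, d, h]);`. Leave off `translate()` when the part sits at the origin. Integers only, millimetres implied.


translate([255, 328, 343]) cube([348, 295, 38]);
translate([255, 328, 0]) cube([28, 28, 343]);
translate([575, 328, 0]) cube([28, 28, 343]);
translate([255, 595, 0]) cube([28, 28, 343]);
translate([575, 595, 0]) cube([28, 28, 343]);
translate([283, 328, 265]) cube([292, 28, 30]);
translate([283, 595, 265]) cube([292, 28, 30]);
translate([255, 356, 265]) cube([28, 239, 30]);
translate([575, 356, 265]) cube([28, 239, 30]);
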